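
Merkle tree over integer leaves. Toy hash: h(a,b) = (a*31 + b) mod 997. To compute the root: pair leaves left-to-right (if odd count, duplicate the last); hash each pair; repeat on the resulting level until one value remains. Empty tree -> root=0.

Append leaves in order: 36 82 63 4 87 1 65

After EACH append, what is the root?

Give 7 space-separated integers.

After append 36 (leaves=[36]):
  L0: [36]
  root=36
After append 82 (leaves=[36, 82]):
  L0: [36, 82]
  L1: h(36,82)=(36*31+82)%997=201 -> [201]
  root=201
After append 63 (leaves=[36, 82, 63]):
  L0: [36, 82, 63]
  L1: h(36,82)=(36*31+82)%997=201 h(63,63)=(63*31+63)%997=22 -> [201, 22]
  L2: h(201,22)=(201*31+22)%997=271 -> [271]
  root=271
After append 4 (leaves=[36, 82, 63, 4]):
  L0: [36, 82, 63, 4]
  L1: h(36,82)=(36*31+82)%997=201 h(63,4)=(63*31+4)%997=960 -> [201, 960]
  L2: h(201,960)=(201*31+960)%997=212 -> [212]
  root=212
After append 87 (leaves=[36, 82, 63, 4, 87]):
  L0: [36, 82, 63, 4, 87]
  L1: h(36,82)=(36*31+82)%997=201 h(63,4)=(63*31+4)%997=960 h(87,87)=(87*31+87)%997=790 -> [201, 960, 790]
  L2: h(201,960)=(201*31+960)%997=212 h(790,790)=(790*31+790)%997=355 -> [212, 355]
  L3: h(212,355)=(212*31+355)%997=945 -> [945]
  root=945
After append 1 (leaves=[36, 82, 63, 4, 87, 1]):
  L0: [36, 82, 63, 4, 87, 1]
  L1: h(36,82)=(36*31+82)%997=201 h(63,4)=(63*31+4)%997=960 h(87,1)=(87*31+1)%997=704 -> [201, 960, 704]
  L2: h(201,960)=(201*31+960)%997=212 h(704,704)=(704*31+704)%997=594 -> [212, 594]
  L3: h(212,594)=(212*31+594)%997=187 -> [187]
  root=187
After append 65 (leaves=[36, 82, 63, 4, 87, 1, 65]):
  L0: [36, 82, 63, 4, 87, 1, 65]
  L1: h(36,82)=(36*31+82)%997=201 h(63,4)=(63*31+4)%997=960 h(87,1)=(87*31+1)%997=704 h(65,65)=(65*31+65)%997=86 -> [201, 960, 704, 86]
  L2: h(201,960)=(201*31+960)%997=212 h(704,86)=(704*31+86)%997=973 -> [212, 973]
  L3: h(212,973)=(212*31+973)%997=566 -> [566]
  root=566

Answer: 36 201 271 212 945 187 566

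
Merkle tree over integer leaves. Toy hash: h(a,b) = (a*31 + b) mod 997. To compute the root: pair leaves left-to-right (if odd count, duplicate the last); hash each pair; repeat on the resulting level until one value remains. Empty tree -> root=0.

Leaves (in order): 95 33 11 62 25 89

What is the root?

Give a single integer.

L0: [95, 33, 11, 62, 25, 89]
L1: h(95,33)=(95*31+33)%997=984 h(11,62)=(11*31+62)%997=403 h(25,89)=(25*31+89)%997=864 -> [984, 403, 864]
L2: h(984,403)=(984*31+403)%997=0 h(864,864)=(864*31+864)%997=729 -> [0, 729]
L3: h(0,729)=(0*31+729)%997=729 -> [729]

Answer: 729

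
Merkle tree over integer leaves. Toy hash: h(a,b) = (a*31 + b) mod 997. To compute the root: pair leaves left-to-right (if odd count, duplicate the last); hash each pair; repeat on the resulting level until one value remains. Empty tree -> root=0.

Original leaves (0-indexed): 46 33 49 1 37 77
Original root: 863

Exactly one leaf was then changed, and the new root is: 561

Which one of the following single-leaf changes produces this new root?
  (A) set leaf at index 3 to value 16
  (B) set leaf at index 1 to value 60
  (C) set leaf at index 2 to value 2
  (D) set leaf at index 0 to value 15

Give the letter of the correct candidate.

Answer: C

Derivation:
Original leaves: [46, 33, 49, 1, 37, 77]
Target new root: 561
Try each candidate change and compute the resulting root:
Candidate A: set leaf[3] = 16 -> leaves = [46, 33, 49, 16, 37, 77]
  L0: [46, 33, 49, 16, 37, 77]
  L1: h(46,33)=(46*31+33)%997=462 h(49,16)=(49*31+16)%997=538 h(37,77)=(37*31+77)%997=227 -> [462, 538, 227]
  L2: h(462,538)=(462*31+538)%997=902 h(227,227)=(227*31+227)%997=285 -> [902, 285]
  L3: h(902,285)=(902*31+285)%997=331 -> [331]
  root = 331 != target 561
Candidate B: set leaf[1] = 60 -> leaves = [46, 60, 49, 1, 37, 77]
  L0: [46, 60, 49, 1, 37, 77]
  L1: h(46,60)=(46*31+60)%997=489 h(49,1)=(49*31+1)%997=523 h(37,77)=(37*31+77)%997=227 -> [489, 523, 227]
  L2: h(489,523)=(489*31+523)%997=727 h(227,227)=(227*31+227)%997=285 -> [727, 285]
  L3: h(727,285)=(727*31+285)%997=888 -> [888]
  root = 888 != target 561
Candidate C: set leaf[2] = 2 -> leaves = [46, 33, 2, 1, 37, 77]
  L0: [46, 33, 2, 1, 37, 77]
  L1: h(46,33)=(46*31+33)%997=462 h(2,1)=(2*31+1)%997=63 h(37,77)=(37*31+77)%997=227 -> [462, 63, 227]
  L2: h(462,63)=(462*31+63)%997=427 h(227,227)=(227*31+227)%997=285 -> [427, 285]
  L3: h(427,285)=(427*31+285)%997=561 -> [561]
  root = 561 == target 561  ** MATCH **
Candidate D: set leaf[0] = 15 -> leaves = [15, 33, 49, 1, 37, 77]
  L0: [15, 33, 49, 1, 37, 77]
  L1: h(15,33)=(15*31+33)%997=498 h(49,1)=(49*31+1)%997=523 h(37,77)=(37*31+77)%997=227 -> [498, 523, 227]
  L2: h(498,523)=(498*31+523)%997=9 h(227,227)=(227*31+227)%997=285 -> [9, 285]
  L3: h(9,285)=(9*31+285)%997=564 -> [564]
  root = 564 != target 561
Candidate C produces the target root.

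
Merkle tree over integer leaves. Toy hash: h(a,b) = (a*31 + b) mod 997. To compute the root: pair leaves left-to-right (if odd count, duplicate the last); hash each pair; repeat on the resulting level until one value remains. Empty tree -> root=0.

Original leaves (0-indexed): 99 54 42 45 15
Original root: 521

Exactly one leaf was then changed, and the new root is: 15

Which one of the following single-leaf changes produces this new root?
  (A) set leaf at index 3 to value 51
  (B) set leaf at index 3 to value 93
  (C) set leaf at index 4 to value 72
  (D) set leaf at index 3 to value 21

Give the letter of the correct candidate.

Original leaves: [99, 54, 42, 45, 15]
Target new root: 15
Try each candidate change and compute the resulting root:
Candidate A: set leaf[3] = 51 -> leaves = [99, 54, 42, 51, 15]
  L0: [99, 54, 42, 51, 15]
  L1: h(99,54)=(99*31+54)%997=132 h(42,51)=(42*31+51)%997=356 h(15,15)=(15*31+15)%997=480 -> [132, 356, 480]
  L2: h(132,356)=(132*31+356)%997=460 h(480,480)=(480*31+480)%997=405 -> [460, 405]
  L3: h(460,405)=(460*31+405)%997=707 -> [707]
  root = 707 != target 15
Candidate B: set leaf[3] = 93 -> leaves = [99, 54, 42, 93, 15]
  L0: [99, 54, 42, 93, 15]
  L1: h(99,54)=(99*31+54)%997=132 h(42,93)=(42*31+93)%997=398 h(15,15)=(15*31+15)%997=480 -> [132, 398, 480]
  L2: h(132,398)=(132*31+398)%997=502 h(480,480)=(480*31+480)%997=405 -> [502, 405]
  L3: h(502,405)=(502*31+405)%997=15 -> [15]
  root = 15 == target 15  ** MATCH **
Candidate C: set leaf[4] = 72 -> leaves = [99, 54, 42, 45, 72]
  L0: [99, 54, 42, 45, 72]
  L1: h(99,54)=(99*31+54)%997=132 h(42,45)=(42*31+45)%997=350 h(72,72)=(72*31+72)%997=310 -> [132, 350, 310]
  L2: h(132,350)=(132*31+350)%997=454 h(310,310)=(310*31+310)%997=947 -> [454, 947]
  L3: h(454,947)=(454*31+947)%997=66 -> [66]
  root = 66 != target 15
Candidate D: set leaf[3] = 21 -> leaves = [99, 54, 42, 21, 15]
  L0: [99, 54, 42, 21, 15]
  L1: h(99,54)=(99*31+54)%997=132 h(42,21)=(42*31+21)%997=326 h(15,15)=(15*31+15)%997=480 -> [132, 326, 480]
  L2: h(132,326)=(132*31+326)%997=430 h(480,480)=(480*31+480)%997=405 -> [430, 405]
  L3: h(430,405)=(430*31+405)%997=774 -> [774]
  root = 774 != target 15
Candidate B produces the target root.

Answer: B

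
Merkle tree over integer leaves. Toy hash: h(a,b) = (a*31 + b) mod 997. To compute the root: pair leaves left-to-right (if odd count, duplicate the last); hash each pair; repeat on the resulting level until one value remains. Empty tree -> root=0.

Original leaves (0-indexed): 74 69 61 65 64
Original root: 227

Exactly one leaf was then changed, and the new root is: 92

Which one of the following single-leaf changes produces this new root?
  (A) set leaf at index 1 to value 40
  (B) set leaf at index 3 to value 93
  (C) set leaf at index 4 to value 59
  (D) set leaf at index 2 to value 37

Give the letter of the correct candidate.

Original leaves: [74, 69, 61, 65, 64]
Target new root: 92
Try each candidate change and compute the resulting root:
Candidate A: set leaf[1] = 40 -> leaves = [74, 40, 61, 65, 64]
  L0: [74, 40, 61, 65, 64]
  L1: h(74,40)=(74*31+40)%997=340 h(61,65)=(61*31+65)%997=959 h(64,64)=(64*31+64)%997=54 -> [340, 959, 54]
  L2: h(340,959)=(340*31+959)%997=532 h(54,54)=(54*31+54)%997=731 -> [532, 731]
  L3: h(532,731)=(532*31+731)%997=274 -> [274]
  root = 274 != target 92
Candidate B: set leaf[3] = 93 -> leaves = [74, 69, 61, 93, 64]
  L0: [74, 69, 61, 93, 64]
  L1: h(74,69)=(74*31+69)%997=369 h(61,93)=(61*31+93)%997=987 h(64,64)=(64*31+64)%997=54 -> [369, 987, 54]
  L2: h(369,987)=(369*31+987)%997=462 h(54,54)=(54*31+54)%997=731 -> [462, 731]
  L3: h(462,731)=(462*31+731)%997=98 -> [98]
  root = 98 != target 92
Candidate C: set leaf[4] = 59 -> leaves = [74, 69, 61, 65, 59]
  L0: [74, 69, 61, 65, 59]
  L1: h(74,69)=(74*31+69)%997=369 h(61,65)=(61*31+65)%997=959 h(59,59)=(59*31+59)%997=891 -> [369, 959, 891]
  L2: h(369,959)=(369*31+959)%997=434 h(891,891)=(891*31+891)%997=596 -> [434, 596]
  L3: h(434,596)=(434*31+596)%997=92 -> [92]
  root = 92 == target 92  ** MATCH **
Candidate D: set leaf[2] = 37 -> leaves = [74, 69, 37, 65, 64]
  L0: [74, 69, 37, 65, 64]
  L1: h(74,69)=(74*31+69)%997=369 h(37,65)=(37*31+65)%997=215 h(64,64)=(64*31+64)%997=54 -> [369, 215, 54]
  L2: h(369,215)=(369*31+215)%997=687 h(54,54)=(54*31+54)%997=731 -> [687, 731]
  L3: h(687,731)=(687*31+731)%997=94 -> [94]
  root = 94 != target 92
Candidate C produces the target root.

Answer: C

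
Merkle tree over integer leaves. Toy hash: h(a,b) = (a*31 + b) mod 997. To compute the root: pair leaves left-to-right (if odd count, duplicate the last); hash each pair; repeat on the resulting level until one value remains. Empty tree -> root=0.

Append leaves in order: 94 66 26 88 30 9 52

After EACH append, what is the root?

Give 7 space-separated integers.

After append 94 (leaves=[94]):
  L0: [94]
  root=94
After append 66 (leaves=[94, 66]):
  L0: [94, 66]
  L1: h(94,66)=(94*31+66)%997=986 -> [986]
  root=986
After append 26 (leaves=[94, 66, 26]):
  L0: [94, 66, 26]
  L1: h(94,66)=(94*31+66)%997=986 h(26,26)=(26*31+26)%997=832 -> [986, 832]
  L2: h(986,832)=(986*31+832)%997=491 -> [491]
  root=491
After append 88 (leaves=[94, 66, 26, 88]):
  L0: [94, 66, 26, 88]
  L1: h(94,66)=(94*31+66)%997=986 h(26,88)=(26*31+88)%997=894 -> [986, 894]
  L2: h(986,894)=(986*31+894)%997=553 -> [553]
  root=553
After append 30 (leaves=[94, 66, 26, 88, 30]):
  L0: [94, 66, 26, 88, 30]
  L1: h(94,66)=(94*31+66)%997=986 h(26,88)=(26*31+88)%997=894 h(30,30)=(30*31+30)%997=960 -> [986, 894, 960]
  L2: h(986,894)=(986*31+894)%997=553 h(960,960)=(960*31+960)%997=810 -> [553, 810]
  L3: h(553,810)=(553*31+810)%997=7 -> [7]
  root=7
After append 9 (leaves=[94, 66, 26, 88, 30, 9]):
  L0: [94, 66, 26, 88, 30, 9]
  L1: h(94,66)=(94*31+66)%997=986 h(26,88)=(26*31+88)%997=894 h(30,9)=(30*31+9)%997=939 -> [986, 894, 939]
  L2: h(986,894)=(986*31+894)%997=553 h(939,939)=(939*31+939)%997=138 -> [553, 138]
  L3: h(553,138)=(553*31+138)%997=332 -> [332]
  root=332
After append 52 (leaves=[94, 66, 26, 88, 30, 9, 52]):
  L0: [94, 66, 26, 88, 30, 9, 52]
  L1: h(94,66)=(94*31+66)%997=986 h(26,88)=(26*31+88)%997=894 h(30,9)=(30*31+9)%997=939 h(52,52)=(52*31+52)%997=667 -> [986, 894, 939, 667]
  L2: h(986,894)=(986*31+894)%997=553 h(939,667)=(939*31+667)%997=863 -> [553, 863]
  L3: h(553,863)=(553*31+863)%997=60 -> [60]
  root=60

Answer: 94 986 491 553 7 332 60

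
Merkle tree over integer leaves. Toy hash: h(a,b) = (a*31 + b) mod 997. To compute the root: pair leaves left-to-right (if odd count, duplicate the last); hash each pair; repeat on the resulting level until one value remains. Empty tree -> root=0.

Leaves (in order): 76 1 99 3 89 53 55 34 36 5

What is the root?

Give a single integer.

Answer: 639

Derivation:
L0: [76, 1, 99, 3, 89, 53, 55, 34, 36, 5]
L1: h(76,1)=(76*31+1)%997=363 h(99,3)=(99*31+3)%997=81 h(89,53)=(89*31+53)%997=818 h(55,34)=(55*31+34)%997=742 h(36,5)=(36*31+5)%997=124 -> [363, 81, 818, 742, 124]
L2: h(363,81)=(363*31+81)%997=367 h(818,742)=(818*31+742)%997=178 h(124,124)=(124*31+124)%997=977 -> [367, 178, 977]
L3: h(367,178)=(367*31+178)%997=588 h(977,977)=(977*31+977)%997=357 -> [588, 357]
L4: h(588,357)=(588*31+357)%997=639 -> [639]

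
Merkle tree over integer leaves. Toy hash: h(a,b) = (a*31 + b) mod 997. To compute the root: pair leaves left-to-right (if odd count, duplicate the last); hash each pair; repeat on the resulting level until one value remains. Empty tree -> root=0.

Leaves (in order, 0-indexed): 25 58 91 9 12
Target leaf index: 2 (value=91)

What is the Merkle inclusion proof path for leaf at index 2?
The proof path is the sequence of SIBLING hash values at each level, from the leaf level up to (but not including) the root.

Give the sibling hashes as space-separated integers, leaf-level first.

Answer: 9 833 324

Derivation:
L0 (leaves): [25, 58, 91, 9, 12], target index=2
L1: h(25,58)=(25*31+58)%997=833 [pair 0] h(91,9)=(91*31+9)%997=836 [pair 1] h(12,12)=(12*31+12)%997=384 [pair 2] -> [833, 836, 384]
  Sibling for proof at L0: 9
L2: h(833,836)=(833*31+836)%997=737 [pair 0] h(384,384)=(384*31+384)%997=324 [pair 1] -> [737, 324]
  Sibling for proof at L1: 833
L3: h(737,324)=(737*31+324)%997=240 [pair 0] -> [240]
  Sibling for proof at L2: 324
Root: 240
Proof path (sibling hashes from leaf to root): [9, 833, 324]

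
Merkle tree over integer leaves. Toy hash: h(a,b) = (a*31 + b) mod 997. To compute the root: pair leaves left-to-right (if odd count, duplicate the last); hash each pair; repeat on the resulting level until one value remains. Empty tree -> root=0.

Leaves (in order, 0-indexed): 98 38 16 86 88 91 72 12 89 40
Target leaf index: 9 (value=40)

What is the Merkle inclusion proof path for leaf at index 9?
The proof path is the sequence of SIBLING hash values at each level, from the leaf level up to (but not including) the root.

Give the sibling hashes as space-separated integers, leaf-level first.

Answer: 89 805 835 927

Derivation:
L0 (leaves): [98, 38, 16, 86, 88, 91, 72, 12, 89, 40], target index=9
L1: h(98,38)=(98*31+38)%997=85 [pair 0] h(16,86)=(16*31+86)%997=582 [pair 1] h(88,91)=(88*31+91)%997=825 [pair 2] h(72,12)=(72*31+12)%997=250 [pair 3] h(89,40)=(89*31+40)%997=805 [pair 4] -> [85, 582, 825, 250, 805]
  Sibling for proof at L0: 89
L2: h(85,582)=(85*31+582)%997=226 [pair 0] h(825,250)=(825*31+250)%997=900 [pair 1] h(805,805)=(805*31+805)%997=835 [pair 2] -> [226, 900, 835]
  Sibling for proof at L1: 805
L3: h(226,900)=(226*31+900)%997=927 [pair 0] h(835,835)=(835*31+835)%997=798 [pair 1] -> [927, 798]
  Sibling for proof at L2: 835
L4: h(927,798)=(927*31+798)%997=622 [pair 0] -> [622]
  Sibling for proof at L3: 927
Root: 622
Proof path (sibling hashes from leaf to root): [89, 805, 835, 927]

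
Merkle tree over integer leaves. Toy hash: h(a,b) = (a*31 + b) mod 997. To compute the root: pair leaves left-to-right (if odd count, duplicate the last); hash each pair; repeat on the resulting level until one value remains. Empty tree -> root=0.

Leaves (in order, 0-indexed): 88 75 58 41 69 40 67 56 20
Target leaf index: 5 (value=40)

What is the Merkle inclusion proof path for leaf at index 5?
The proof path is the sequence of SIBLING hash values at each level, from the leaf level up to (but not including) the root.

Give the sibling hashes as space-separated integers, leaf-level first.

L0 (leaves): [88, 75, 58, 41, 69, 40, 67, 56, 20], target index=5
L1: h(88,75)=(88*31+75)%997=809 [pair 0] h(58,41)=(58*31+41)%997=842 [pair 1] h(69,40)=(69*31+40)%997=185 [pair 2] h(67,56)=(67*31+56)%997=139 [pair 3] h(20,20)=(20*31+20)%997=640 [pair 4] -> [809, 842, 185, 139, 640]
  Sibling for proof at L0: 69
L2: h(809,842)=(809*31+842)%997=996 [pair 0] h(185,139)=(185*31+139)%997=889 [pair 1] h(640,640)=(640*31+640)%997=540 [pair 2] -> [996, 889, 540]
  Sibling for proof at L1: 139
L3: h(996,889)=(996*31+889)%997=858 [pair 0] h(540,540)=(540*31+540)%997=331 [pair 1] -> [858, 331]
  Sibling for proof at L2: 996
L4: h(858,331)=(858*31+331)%997=10 [pair 0] -> [10]
  Sibling for proof at L3: 331
Root: 10
Proof path (sibling hashes from leaf to root): [69, 139, 996, 331]

Answer: 69 139 996 331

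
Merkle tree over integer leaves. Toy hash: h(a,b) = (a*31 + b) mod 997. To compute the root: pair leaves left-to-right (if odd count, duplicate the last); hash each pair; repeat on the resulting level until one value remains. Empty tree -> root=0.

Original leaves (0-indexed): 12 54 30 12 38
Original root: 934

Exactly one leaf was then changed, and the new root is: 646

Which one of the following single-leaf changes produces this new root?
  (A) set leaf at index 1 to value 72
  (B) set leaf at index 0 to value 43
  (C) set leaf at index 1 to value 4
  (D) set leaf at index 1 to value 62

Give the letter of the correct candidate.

Answer: D

Derivation:
Original leaves: [12, 54, 30, 12, 38]
Target new root: 646
Try each candidate change and compute the resulting root:
Candidate A: set leaf[1] = 72 -> leaves = [12, 72, 30, 12, 38]
  L0: [12, 72, 30, 12, 38]
  L1: h(12,72)=(12*31+72)%997=444 h(30,12)=(30*31+12)%997=942 h(38,38)=(38*31+38)%997=219 -> [444, 942, 219]
  L2: h(444,942)=(444*31+942)%997=748 h(219,219)=(219*31+219)%997=29 -> [748, 29]
  L3: h(748,29)=(748*31+29)%997=286 -> [286]
  root = 286 != target 646
Candidate B: set leaf[0] = 43 -> leaves = [43, 54, 30, 12, 38]
  L0: [43, 54, 30, 12, 38]
  L1: h(43,54)=(43*31+54)%997=390 h(30,12)=(30*31+12)%997=942 h(38,38)=(38*31+38)%997=219 -> [390, 942, 219]
  L2: h(390,942)=(390*31+942)%997=71 h(219,219)=(219*31+219)%997=29 -> [71, 29]
  L3: h(71,29)=(71*31+29)%997=236 -> [236]
  root = 236 != target 646
Candidate C: set leaf[1] = 4 -> leaves = [12, 4, 30, 12, 38]
  L0: [12, 4, 30, 12, 38]
  L1: h(12,4)=(12*31+4)%997=376 h(30,12)=(30*31+12)%997=942 h(38,38)=(38*31+38)%997=219 -> [376, 942, 219]
  L2: h(376,942)=(376*31+942)%997=634 h(219,219)=(219*31+219)%997=29 -> [634, 29]
  L3: h(634,29)=(634*31+29)%997=740 -> [740]
  root = 740 != target 646
Candidate D: set leaf[1] = 62 -> leaves = [12, 62, 30, 12, 38]
  L0: [12, 62, 30, 12, 38]
  L1: h(12,62)=(12*31+62)%997=434 h(30,12)=(30*31+12)%997=942 h(38,38)=(38*31+38)%997=219 -> [434, 942, 219]
  L2: h(434,942)=(434*31+942)%997=438 h(219,219)=(219*31+219)%997=29 -> [438, 29]
  L3: h(438,29)=(438*31+29)%997=646 -> [646]
  root = 646 == target 646  ** MATCH **
Candidate D produces the target root.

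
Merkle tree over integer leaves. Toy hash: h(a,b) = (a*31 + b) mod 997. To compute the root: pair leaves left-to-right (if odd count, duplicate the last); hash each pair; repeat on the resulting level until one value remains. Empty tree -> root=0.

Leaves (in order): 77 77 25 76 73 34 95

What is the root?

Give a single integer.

Answer: 957

Derivation:
L0: [77, 77, 25, 76, 73, 34, 95]
L1: h(77,77)=(77*31+77)%997=470 h(25,76)=(25*31+76)%997=851 h(73,34)=(73*31+34)%997=303 h(95,95)=(95*31+95)%997=49 -> [470, 851, 303, 49]
L2: h(470,851)=(470*31+851)%997=466 h(303,49)=(303*31+49)%997=469 -> [466, 469]
L3: h(466,469)=(466*31+469)%997=957 -> [957]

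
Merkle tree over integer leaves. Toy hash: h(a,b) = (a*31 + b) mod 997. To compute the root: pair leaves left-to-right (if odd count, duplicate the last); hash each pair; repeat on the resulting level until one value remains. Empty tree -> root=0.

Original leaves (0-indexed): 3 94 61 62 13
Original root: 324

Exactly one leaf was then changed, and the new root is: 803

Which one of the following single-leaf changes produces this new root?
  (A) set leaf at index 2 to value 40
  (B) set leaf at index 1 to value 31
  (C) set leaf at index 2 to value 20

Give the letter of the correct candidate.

Answer: C

Derivation:
Original leaves: [3, 94, 61, 62, 13]
Target new root: 803
Try each candidate change and compute the resulting root:
Candidate A: set leaf[2] = 40 -> leaves = [3, 94, 40, 62, 13]
  L0: [3, 94, 40, 62, 13]
  L1: h(3,94)=(3*31+94)%997=187 h(40,62)=(40*31+62)%997=305 h(13,13)=(13*31+13)%997=416 -> [187, 305, 416]
  L2: h(187,305)=(187*31+305)%997=120 h(416,416)=(416*31+416)%997=351 -> [120, 351]
  L3: h(120,351)=(120*31+351)%997=83 -> [83]
  root = 83 != target 803
Candidate B: set leaf[1] = 31 -> leaves = [3, 31, 61, 62, 13]
  L0: [3, 31, 61, 62, 13]
  L1: h(3,31)=(3*31+31)%997=124 h(61,62)=(61*31+62)%997=956 h(13,13)=(13*31+13)%997=416 -> [124, 956, 416]
  L2: h(124,956)=(124*31+956)%997=812 h(416,416)=(416*31+416)%997=351 -> [812, 351]
  L3: h(812,351)=(812*31+351)%997=598 -> [598]
  root = 598 != target 803
Candidate C: set leaf[2] = 20 -> leaves = [3, 94, 20, 62, 13]
  L0: [3, 94, 20, 62, 13]
  L1: h(3,94)=(3*31+94)%997=187 h(20,62)=(20*31+62)%997=682 h(13,13)=(13*31+13)%997=416 -> [187, 682, 416]
  L2: h(187,682)=(187*31+682)%997=497 h(416,416)=(416*31+416)%997=351 -> [497, 351]
  L3: h(497,351)=(497*31+351)%997=803 -> [803]
  root = 803 == target 803  ** MATCH **
Candidate C produces the target root.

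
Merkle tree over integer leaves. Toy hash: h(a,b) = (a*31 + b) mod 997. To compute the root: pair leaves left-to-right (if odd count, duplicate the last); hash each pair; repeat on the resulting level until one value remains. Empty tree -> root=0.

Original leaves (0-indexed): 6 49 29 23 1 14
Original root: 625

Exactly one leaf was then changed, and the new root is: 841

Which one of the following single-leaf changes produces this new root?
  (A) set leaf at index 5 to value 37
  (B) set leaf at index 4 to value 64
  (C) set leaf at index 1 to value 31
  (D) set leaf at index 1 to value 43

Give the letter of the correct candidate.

Original leaves: [6, 49, 29, 23, 1, 14]
Target new root: 841
Try each candidate change and compute the resulting root:
Candidate A: set leaf[5] = 37 -> leaves = [6, 49, 29, 23, 1, 37]
  L0: [6, 49, 29, 23, 1, 37]
  L1: h(6,49)=(6*31+49)%997=235 h(29,23)=(29*31+23)%997=922 h(1,37)=(1*31+37)%997=68 -> [235, 922, 68]
  L2: h(235,922)=(235*31+922)%997=231 h(68,68)=(68*31+68)%997=182 -> [231, 182]
  L3: h(231,182)=(231*31+182)%997=364 -> [364]
  root = 364 != target 841
Candidate B: set leaf[4] = 64 -> leaves = [6, 49, 29, 23, 64, 14]
  L0: [6, 49, 29, 23, 64, 14]
  L1: h(6,49)=(6*31+49)%997=235 h(29,23)=(29*31+23)%997=922 h(64,14)=(64*31+14)%997=4 -> [235, 922, 4]
  L2: h(235,922)=(235*31+922)%997=231 h(4,4)=(4*31+4)%997=128 -> [231, 128]
  L3: h(231,128)=(231*31+128)%997=310 -> [310]
  root = 310 != target 841
Candidate C: set leaf[1] = 31 -> leaves = [6, 31, 29, 23, 1, 14]
  L0: [6, 31, 29, 23, 1, 14]
  L1: h(6,31)=(6*31+31)%997=217 h(29,23)=(29*31+23)%997=922 h(1,14)=(1*31+14)%997=45 -> [217, 922, 45]
  L2: h(217,922)=(217*31+922)%997=670 h(45,45)=(45*31+45)%997=443 -> [670, 443]
  L3: h(670,443)=(670*31+443)%997=276 -> [276]
  root = 276 != target 841
Candidate D: set leaf[1] = 43 -> leaves = [6, 43, 29, 23, 1, 14]
  L0: [6, 43, 29, 23, 1, 14]
  L1: h(6,43)=(6*31+43)%997=229 h(29,23)=(29*31+23)%997=922 h(1,14)=(1*31+14)%997=45 -> [229, 922, 45]
  L2: h(229,922)=(229*31+922)%997=45 h(45,45)=(45*31+45)%997=443 -> [45, 443]
  L3: h(45,443)=(45*31+443)%997=841 -> [841]
  root = 841 == target 841  ** MATCH **
Candidate D produces the target root.

Answer: D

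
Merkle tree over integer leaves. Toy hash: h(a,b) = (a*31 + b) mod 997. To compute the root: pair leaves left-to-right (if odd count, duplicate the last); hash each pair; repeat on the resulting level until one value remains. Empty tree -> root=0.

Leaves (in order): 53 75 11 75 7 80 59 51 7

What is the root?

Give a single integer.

L0: [53, 75, 11, 75, 7, 80, 59, 51, 7]
L1: h(53,75)=(53*31+75)%997=721 h(11,75)=(11*31+75)%997=416 h(7,80)=(7*31+80)%997=297 h(59,51)=(59*31+51)%997=883 h(7,7)=(7*31+7)%997=224 -> [721, 416, 297, 883, 224]
L2: h(721,416)=(721*31+416)%997=833 h(297,883)=(297*31+883)%997=120 h(224,224)=(224*31+224)%997=189 -> [833, 120, 189]
L3: h(833,120)=(833*31+120)%997=21 h(189,189)=(189*31+189)%997=66 -> [21, 66]
L4: h(21,66)=(21*31+66)%997=717 -> [717]

Answer: 717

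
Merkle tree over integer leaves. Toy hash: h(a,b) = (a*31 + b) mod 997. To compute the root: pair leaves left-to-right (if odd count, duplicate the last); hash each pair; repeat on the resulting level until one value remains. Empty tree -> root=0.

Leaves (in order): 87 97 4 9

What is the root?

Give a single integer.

L0: [87, 97, 4, 9]
L1: h(87,97)=(87*31+97)%997=800 h(4,9)=(4*31+9)%997=133 -> [800, 133]
L2: h(800,133)=(800*31+133)%997=8 -> [8]

Answer: 8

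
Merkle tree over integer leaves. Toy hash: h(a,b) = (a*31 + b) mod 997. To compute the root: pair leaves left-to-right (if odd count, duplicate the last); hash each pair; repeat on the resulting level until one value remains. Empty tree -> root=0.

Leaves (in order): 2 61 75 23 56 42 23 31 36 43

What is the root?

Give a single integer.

Answer: 854

Derivation:
L0: [2, 61, 75, 23, 56, 42, 23, 31, 36, 43]
L1: h(2,61)=(2*31+61)%997=123 h(75,23)=(75*31+23)%997=354 h(56,42)=(56*31+42)%997=781 h(23,31)=(23*31+31)%997=744 h(36,43)=(36*31+43)%997=162 -> [123, 354, 781, 744, 162]
L2: h(123,354)=(123*31+354)%997=179 h(781,744)=(781*31+744)%997=30 h(162,162)=(162*31+162)%997=199 -> [179, 30, 199]
L3: h(179,30)=(179*31+30)%997=594 h(199,199)=(199*31+199)%997=386 -> [594, 386]
L4: h(594,386)=(594*31+386)%997=854 -> [854]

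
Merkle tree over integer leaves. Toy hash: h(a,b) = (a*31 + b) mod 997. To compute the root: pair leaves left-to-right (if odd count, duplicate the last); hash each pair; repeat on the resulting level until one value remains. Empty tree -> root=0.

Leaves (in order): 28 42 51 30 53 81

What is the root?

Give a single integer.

L0: [28, 42, 51, 30, 53, 81]
L1: h(28,42)=(28*31+42)%997=910 h(51,30)=(51*31+30)%997=614 h(53,81)=(53*31+81)%997=727 -> [910, 614, 727]
L2: h(910,614)=(910*31+614)%997=908 h(727,727)=(727*31+727)%997=333 -> [908, 333]
L3: h(908,333)=(908*31+333)%997=565 -> [565]

Answer: 565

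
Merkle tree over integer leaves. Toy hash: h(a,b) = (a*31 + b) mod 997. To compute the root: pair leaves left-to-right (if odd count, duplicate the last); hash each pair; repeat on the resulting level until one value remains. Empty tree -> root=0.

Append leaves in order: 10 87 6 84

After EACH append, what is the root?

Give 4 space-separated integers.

Answer: 10 397 535 613

Derivation:
After append 10 (leaves=[10]):
  L0: [10]
  root=10
After append 87 (leaves=[10, 87]):
  L0: [10, 87]
  L1: h(10,87)=(10*31+87)%997=397 -> [397]
  root=397
After append 6 (leaves=[10, 87, 6]):
  L0: [10, 87, 6]
  L1: h(10,87)=(10*31+87)%997=397 h(6,6)=(6*31+6)%997=192 -> [397, 192]
  L2: h(397,192)=(397*31+192)%997=535 -> [535]
  root=535
After append 84 (leaves=[10, 87, 6, 84]):
  L0: [10, 87, 6, 84]
  L1: h(10,87)=(10*31+87)%997=397 h(6,84)=(6*31+84)%997=270 -> [397, 270]
  L2: h(397,270)=(397*31+270)%997=613 -> [613]
  root=613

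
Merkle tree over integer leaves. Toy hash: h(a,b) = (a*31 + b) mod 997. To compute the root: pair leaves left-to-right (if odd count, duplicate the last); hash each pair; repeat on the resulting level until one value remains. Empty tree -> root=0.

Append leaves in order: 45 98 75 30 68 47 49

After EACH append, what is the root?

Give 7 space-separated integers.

Answer: 45 496 827 782 156 481 891

Derivation:
After append 45 (leaves=[45]):
  L0: [45]
  root=45
After append 98 (leaves=[45, 98]):
  L0: [45, 98]
  L1: h(45,98)=(45*31+98)%997=496 -> [496]
  root=496
After append 75 (leaves=[45, 98, 75]):
  L0: [45, 98, 75]
  L1: h(45,98)=(45*31+98)%997=496 h(75,75)=(75*31+75)%997=406 -> [496, 406]
  L2: h(496,406)=(496*31+406)%997=827 -> [827]
  root=827
After append 30 (leaves=[45, 98, 75, 30]):
  L0: [45, 98, 75, 30]
  L1: h(45,98)=(45*31+98)%997=496 h(75,30)=(75*31+30)%997=361 -> [496, 361]
  L2: h(496,361)=(496*31+361)%997=782 -> [782]
  root=782
After append 68 (leaves=[45, 98, 75, 30, 68]):
  L0: [45, 98, 75, 30, 68]
  L1: h(45,98)=(45*31+98)%997=496 h(75,30)=(75*31+30)%997=361 h(68,68)=(68*31+68)%997=182 -> [496, 361, 182]
  L2: h(496,361)=(496*31+361)%997=782 h(182,182)=(182*31+182)%997=839 -> [782, 839]
  L3: h(782,839)=(782*31+839)%997=156 -> [156]
  root=156
After append 47 (leaves=[45, 98, 75, 30, 68, 47]):
  L0: [45, 98, 75, 30, 68, 47]
  L1: h(45,98)=(45*31+98)%997=496 h(75,30)=(75*31+30)%997=361 h(68,47)=(68*31+47)%997=161 -> [496, 361, 161]
  L2: h(496,361)=(496*31+361)%997=782 h(161,161)=(161*31+161)%997=167 -> [782, 167]
  L3: h(782,167)=(782*31+167)%997=481 -> [481]
  root=481
After append 49 (leaves=[45, 98, 75, 30, 68, 47, 49]):
  L0: [45, 98, 75, 30, 68, 47, 49]
  L1: h(45,98)=(45*31+98)%997=496 h(75,30)=(75*31+30)%997=361 h(68,47)=(68*31+47)%997=161 h(49,49)=(49*31+49)%997=571 -> [496, 361, 161, 571]
  L2: h(496,361)=(496*31+361)%997=782 h(161,571)=(161*31+571)%997=577 -> [782, 577]
  L3: h(782,577)=(782*31+577)%997=891 -> [891]
  root=891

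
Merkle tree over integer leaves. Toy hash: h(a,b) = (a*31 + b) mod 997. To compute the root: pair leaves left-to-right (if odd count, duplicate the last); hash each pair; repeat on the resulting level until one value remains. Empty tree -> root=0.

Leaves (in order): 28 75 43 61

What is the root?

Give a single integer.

L0: [28, 75, 43, 61]
L1: h(28,75)=(28*31+75)%997=943 h(43,61)=(43*31+61)%997=397 -> [943, 397]
L2: h(943,397)=(943*31+397)%997=717 -> [717]

Answer: 717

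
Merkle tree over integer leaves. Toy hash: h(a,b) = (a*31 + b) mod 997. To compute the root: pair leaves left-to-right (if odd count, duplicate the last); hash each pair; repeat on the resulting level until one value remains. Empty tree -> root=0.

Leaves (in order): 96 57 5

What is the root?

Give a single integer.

L0: [96, 57, 5]
L1: h(96,57)=(96*31+57)%997=42 h(5,5)=(5*31+5)%997=160 -> [42, 160]
L2: h(42,160)=(42*31+160)%997=465 -> [465]

Answer: 465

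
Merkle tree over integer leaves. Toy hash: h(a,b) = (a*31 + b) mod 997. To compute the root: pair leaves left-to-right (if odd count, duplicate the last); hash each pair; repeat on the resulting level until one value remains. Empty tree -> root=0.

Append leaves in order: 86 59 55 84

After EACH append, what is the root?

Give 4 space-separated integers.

After append 86 (leaves=[86]):
  L0: [86]
  root=86
After append 59 (leaves=[86, 59]):
  L0: [86, 59]
  L1: h(86,59)=(86*31+59)%997=731 -> [731]
  root=731
After append 55 (leaves=[86, 59, 55]):
  L0: [86, 59, 55]
  L1: h(86,59)=(86*31+59)%997=731 h(55,55)=(55*31+55)%997=763 -> [731, 763]
  L2: h(731,763)=(731*31+763)%997=493 -> [493]
  root=493
After append 84 (leaves=[86, 59, 55, 84]):
  L0: [86, 59, 55, 84]
  L1: h(86,59)=(86*31+59)%997=731 h(55,84)=(55*31+84)%997=792 -> [731, 792]
  L2: h(731,792)=(731*31+792)%997=522 -> [522]
  root=522

Answer: 86 731 493 522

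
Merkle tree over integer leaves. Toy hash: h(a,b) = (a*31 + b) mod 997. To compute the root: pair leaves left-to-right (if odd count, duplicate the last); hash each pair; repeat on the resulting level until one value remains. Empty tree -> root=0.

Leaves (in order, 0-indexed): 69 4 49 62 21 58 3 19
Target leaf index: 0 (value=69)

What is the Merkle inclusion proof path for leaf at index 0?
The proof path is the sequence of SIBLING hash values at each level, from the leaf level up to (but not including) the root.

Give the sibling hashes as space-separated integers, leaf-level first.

Answer: 4 584 157

Derivation:
L0 (leaves): [69, 4, 49, 62, 21, 58, 3, 19], target index=0
L1: h(69,4)=(69*31+4)%997=149 [pair 0] h(49,62)=(49*31+62)%997=584 [pair 1] h(21,58)=(21*31+58)%997=709 [pair 2] h(3,19)=(3*31+19)%997=112 [pair 3] -> [149, 584, 709, 112]
  Sibling for proof at L0: 4
L2: h(149,584)=(149*31+584)%997=218 [pair 0] h(709,112)=(709*31+112)%997=157 [pair 1] -> [218, 157]
  Sibling for proof at L1: 584
L3: h(218,157)=(218*31+157)%997=933 [pair 0] -> [933]
  Sibling for proof at L2: 157
Root: 933
Proof path (sibling hashes from leaf to root): [4, 584, 157]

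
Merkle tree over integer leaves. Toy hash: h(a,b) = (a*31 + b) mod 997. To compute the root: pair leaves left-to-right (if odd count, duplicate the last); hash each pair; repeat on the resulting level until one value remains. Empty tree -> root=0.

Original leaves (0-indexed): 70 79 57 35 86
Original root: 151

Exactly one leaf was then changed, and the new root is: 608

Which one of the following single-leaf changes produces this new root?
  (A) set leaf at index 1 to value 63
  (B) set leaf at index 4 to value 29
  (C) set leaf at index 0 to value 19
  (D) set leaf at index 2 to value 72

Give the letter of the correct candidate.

Original leaves: [70, 79, 57, 35, 86]
Target new root: 608
Try each candidate change and compute the resulting root:
Candidate A: set leaf[1] = 63 -> leaves = [70, 63, 57, 35, 86]
  L0: [70, 63, 57, 35, 86]
  L1: h(70,63)=(70*31+63)%997=239 h(57,35)=(57*31+35)%997=805 h(86,86)=(86*31+86)%997=758 -> [239, 805, 758]
  L2: h(239,805)=(239*31+805)%997=238 h(758,758)=(758*31+758)%997=328 -> [238, 328]
  L3: h(238,328)=(238*31+328)%997=727 -> [727]
  root = 727 != target 608
Candidate B: set leaf[4] = 29 -> leaves = [70, 79, 57, 35, 29]
  L0: [70, 79, 57, 35, 29]
  L1: h(70,79)=(70*31+79)%997=255 h(57,35)=(57*31+35)%997=805 h(29,29)=(29*31+29)%997=928 -> [255, 805, 928]
  L2: h(255,805)=(255*31+805)%997=734 h(928,928)=(928*31+928)%997=783 -> [734, 783]
  L3: h(734,783)=(734*31+783)%997=606 -> [606]
  root = 606 != target 608
Candidate C: set leaf[0] = 19 -> leaves = [19, 79, 57, 35, 86]
  L0: [19, 79, 57, 35, 86]
  L1: h(19,79)=(19*31+79)%997=668 h(57,35)=(57*31+35)%997=805 h(86,86)=(86*31+86)%997=758 -> [668, 805, 758]
  L2: h(668,805)=(668*31+805)%997=576 h(758,758)=(758*31+758)%997=328 -> [576, 328]
  L3: h(576,328)=(576*31+328)%997=238 -> [238]
  root = 238 != target 608
Candidate D: set leaf[2] = 72 -> leaves = [70, 79, 72, 35, 86]
  L0: [70, 79, 72, 35, 86]
  L1: h(70,79)=(70*31+79)%997=255 h(72,35)=(72*31+35)%997=273 h(86,86)=(86*31+86)%997=758 -> [255, 273, 758]
  L2: h(255,273)=(255*31+273)%997=202 h(758,758)=(758*31+758)%997=328 -> [202, 328]
  L3: h(202,328)=(202*31+328)%997=608 -> [608]
  root = 608 == target 608  ** MATCH **
Candidate D produces the target root.

Answer: D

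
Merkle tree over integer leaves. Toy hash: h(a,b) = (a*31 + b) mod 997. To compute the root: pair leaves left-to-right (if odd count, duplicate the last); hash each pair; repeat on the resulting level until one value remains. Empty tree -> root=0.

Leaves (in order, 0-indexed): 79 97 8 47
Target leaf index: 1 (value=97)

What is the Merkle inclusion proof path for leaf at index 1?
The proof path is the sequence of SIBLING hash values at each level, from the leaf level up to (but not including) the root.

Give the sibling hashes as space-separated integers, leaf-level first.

Answer: 79 295

Derivation:
L0 (leaves): [79, 97, 8, 47], target index=1
L1: h(79,97)=(79*31+97)%997=552 [pair 0] h(8,47)=(8*31+47)%997=295 [pair 1] -> [552, 295]
  Sibling for proof at L0: 79
L2: h(552,295)=(552*31+295)%997=458 [pair 0] -> [458]
  Sibling for proof at L1: 295
Root: 458
Proof path (sibling hashes from leaf to root): [79, 295]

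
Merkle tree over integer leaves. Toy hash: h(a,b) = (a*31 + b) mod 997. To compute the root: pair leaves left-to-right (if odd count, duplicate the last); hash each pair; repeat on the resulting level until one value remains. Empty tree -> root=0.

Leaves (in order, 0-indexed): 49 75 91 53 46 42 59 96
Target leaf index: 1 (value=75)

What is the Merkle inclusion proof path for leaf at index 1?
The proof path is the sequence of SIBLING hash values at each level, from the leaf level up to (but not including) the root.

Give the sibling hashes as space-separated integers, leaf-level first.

Answer: 49 880 574

Derivation:
L0 (leaves): [49, 75, 91, 53, 46, 42, 59, 96], target index=1
L1: h(49,75)=(49*31+75)%997=597 [pair 0] h(91,53)=(91*31+53)%997=880 [pair 1] h(46,42)=(46*31+42)%997=471 [pair 2] h(59,96)=(59*31+96)%997=928 [pair 3] -> [597, 880, 471, 928]
  Sibling for proof at L0: 49
L2: h(597,880)=(597*31+880)%997=444 [pair 0] h(471,928)=(471*31+928)%997=574 [pair 1] -> [444, 574]
  Sibling for proof at L1: 880
L3: h(444,574)=(444*31+574)%997=380 [pair 0] -> [380]
  Sibling for proof at L2: 574
Root: 380
Proof path (sibling hashes from leaf to root): [49, 880, 574]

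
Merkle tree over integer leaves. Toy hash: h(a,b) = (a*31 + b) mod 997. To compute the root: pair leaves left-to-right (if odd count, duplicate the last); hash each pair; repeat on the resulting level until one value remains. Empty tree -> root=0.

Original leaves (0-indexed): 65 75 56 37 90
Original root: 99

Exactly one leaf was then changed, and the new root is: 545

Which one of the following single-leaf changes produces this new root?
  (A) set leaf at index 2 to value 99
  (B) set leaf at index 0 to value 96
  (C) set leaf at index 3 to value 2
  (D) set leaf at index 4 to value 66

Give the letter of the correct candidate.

Original leaves: [65, 75, 56, 37, 90]
Target new root: 545
Try each candidate change and compute the resulting root:
Candidate A: set leaf[2] = 99 -> leaves = [65, 75, 99, 37, 90]
  L0: [65, 75, 99, 37, 90]
  L1: h(65,75)=(65*31+75)%997=96 h(99,37)=(99*31+37)%997=115 h(90,90)=(90*31+90)%997=886 -> [96, 115, 886]
  L2: h(96,115)=(96*31+115)%997=100 h(886,886)=(886*31+886)%997=436 -> [100, 436]
  L3: h(100,436)=(100*31+436)%997=545 -> [545]
  root = 545 == target 545  ** MATCH **
Candidate B: set leaf[0] = 96 -> leaves = [96, 75, 56, 37, 90]
  L0: [96, 75, 56, 37, 90]
  L1: h(96,75)=(96*31+75)%997=60 h(56,37)=(56*31+37)%997=776 h(90,90)=(90*31+90)%997=886 -> [60, 776, 886]
  L2: h(60,776)=(60*31+776)%997=642 h(886,886)=(886*31+886)%997=436 -> [642, 436]
  L3: h(642,436)=(642*31+436)%997=398 -> [398]
  root = 398 != target 545
Candidate C: set leaf[3] = 2 -> leaves = [65, 75, 56, 2, 90]
  L0: [65, 75, 56, 2, 90]
  L1: h(65,75)=(65*31+75)%997=96 h(56,2)=(56*31+2)%997=741 h(90,90)=(90*31+90)%997=886 -> [96, 741, 886]
  L2: h(96,741)=(96*31+741)%997=726 h(886,886)=(886*31+886)%997=436 -> [726, 436]
  L3: h(726,436)=(726*31+436)%997=11 -> [11]
  root = 11 != target 545
Candidate D: set leaf[4] = 66 -> leaves = [65, 75, 56, 37, 66]
  L0: [65, 75, 56, 37, 66]
  L1: h(65,75)=(65*31+75)%997=96 h(56,37)=(56*31+37)%997=776 h(66,66)=(66*31+66)%997=118 -> [96, 776, 118]
  L2: h(96,776)=(96*31+776)%997=761 h(118,118)=(118*31+118)%997=785 -> [761, 785]
  L3: h(761,785)=(761*31+785)%997=448 -> [448]
  root = 448 != target 545
Candidate A produces the target root.

Answer: A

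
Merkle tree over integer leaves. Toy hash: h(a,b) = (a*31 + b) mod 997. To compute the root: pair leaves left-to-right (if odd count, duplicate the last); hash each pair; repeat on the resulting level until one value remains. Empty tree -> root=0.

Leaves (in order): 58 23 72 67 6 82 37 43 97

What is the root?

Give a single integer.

Answer: 20

Derivation:
L0: [58, 23, 72, 67, 6, 82, 37, 43, 97]
L1: h(58,23)=(58*31+23)%997=824 h(72,67)=(72*31+67)%997=305 h(6,82)=(6*31+82)%997=268 h(37,43)=(37*31+43)%997=193 h(97,97)=(97*31+97)%997=113 -> [824, 305, 268, 193, 113]
L2: h(824,305)=(824*31+305)%997=924 h(268,193)=(268*31+193)%997=525 h(113,113)=(113*31+113)%997=625 -> [924, 525, 625]
L3: h(924,525)=(924*31+525)%997=256 h(625,625)=(625*31+625)%997=60 -> [256, 60]
L4: h(256,60)=(256*31+60)%997=20 -> [20]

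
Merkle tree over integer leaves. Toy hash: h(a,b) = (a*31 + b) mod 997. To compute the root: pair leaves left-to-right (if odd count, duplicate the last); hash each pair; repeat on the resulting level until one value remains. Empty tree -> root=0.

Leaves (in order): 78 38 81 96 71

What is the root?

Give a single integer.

L0: [78, 38, 81, 96, 71]
L1: h(78,38)=(78*31+38)%997=462 h(81,96)=(81*31+96)%997=613 h(71,71)=(71*31+71)%997=278 -> [462, 613, 278]
L2: h(462,613)=(462*31+613)%997=977 h(278,278)=(278*31+278)%997=920 -> [977, 920]
L3: h(977,920)=(977*31+920)%997=300 -> [300]

Answer: 300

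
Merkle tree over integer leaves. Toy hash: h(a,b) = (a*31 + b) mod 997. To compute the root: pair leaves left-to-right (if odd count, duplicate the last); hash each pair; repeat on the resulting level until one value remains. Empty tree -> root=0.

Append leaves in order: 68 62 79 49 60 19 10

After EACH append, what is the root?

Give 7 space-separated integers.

After append 68 (leaves=[68]):
  L0: [68]
  root=68
After append 62 (leaves=[68, 62]):
  L0: [68, 62]
  L1: h(68,62)=(68*31+62)%997=176 -> [176]
  root=176
After append 79 (leaves=[68, 62, 79]):
  L0: [68, 62, 79]
  L1: h(68,62)=(68*31+62)%997=176 h(79,79)=(79*31+79)%997=534 -> [176, 534]
  L2: h(176,534)=(176*31+534)%997=8 -> [8]
  root=8
After append 49 (leaves=[68, 62, 79, 49]):
  L0: [68, 62, 79, 49]
  L1: h(68,62)=(68*31+62)%997=176 h(79,49)=(79*31+49)%997=504 -> [176, 504]
  L2: h(176,504)=(176*31+504)%997=975 -> [975]
  root=975
After append 60 (leaves=[68, 62, 79, 49, 60]):
  L0: [68, 62, 79, 49, 60]
  L1: h(68,62)=(68*31+62)%997=176 h(79,49)=(79*31+49)%997=504 h(60,60)=(60*31+60)%997=923 -> [176, 504, 923]
  L2: h(176,504)=(176*31+504)%997=975 h(923,923)=(923*31+923)%997=623 -> [975, 623]
  L3: h(975,623)=(975*31+623)%997=938 -> [938]
  root=938
After append 19 (leaves=[68, 62, 79, 49, 60, 19]):
  L0: [68, 62, 79, 49, 60, 19]
  L1: h(68,62)=(68*31+62)%997=176 h(79,49)=(79*31+49)%997=504 h(60,19)=(60*31+19)%997=882 -> [176, 504, 882]
  L2: h(176,504)=(176*31+504)%997=975 h(882,882)=(882*31+882)%997=308 -> [975, 308]
  L3: h(975,308)=(975*31+308)%997=623 -> [623]
  root=623
After append 10 (leaves=[68, 62, 79, 49, 60, 19, 10]):
  L0: [68, 62, 79, 49, 60, 19, 10]
  L1: h(68,62)=(68*31+62)%997=176 h(79,49)=(79*31+49)%997=504 h(60,19)=(60*31+19)%997=882 h(10,10)=(10*31+10)%997=320 -> [176, 504, 882, 320]
  L2: h(176,504)=(176*31+504)%997=975 h(882,320)=(882*31+320)%997=743 -> [975, 743]
  L3: h(975,743)=(975*31+743)%997=61 -> [61]
  root=61

Answer: 68 176 8 975 938 623 61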